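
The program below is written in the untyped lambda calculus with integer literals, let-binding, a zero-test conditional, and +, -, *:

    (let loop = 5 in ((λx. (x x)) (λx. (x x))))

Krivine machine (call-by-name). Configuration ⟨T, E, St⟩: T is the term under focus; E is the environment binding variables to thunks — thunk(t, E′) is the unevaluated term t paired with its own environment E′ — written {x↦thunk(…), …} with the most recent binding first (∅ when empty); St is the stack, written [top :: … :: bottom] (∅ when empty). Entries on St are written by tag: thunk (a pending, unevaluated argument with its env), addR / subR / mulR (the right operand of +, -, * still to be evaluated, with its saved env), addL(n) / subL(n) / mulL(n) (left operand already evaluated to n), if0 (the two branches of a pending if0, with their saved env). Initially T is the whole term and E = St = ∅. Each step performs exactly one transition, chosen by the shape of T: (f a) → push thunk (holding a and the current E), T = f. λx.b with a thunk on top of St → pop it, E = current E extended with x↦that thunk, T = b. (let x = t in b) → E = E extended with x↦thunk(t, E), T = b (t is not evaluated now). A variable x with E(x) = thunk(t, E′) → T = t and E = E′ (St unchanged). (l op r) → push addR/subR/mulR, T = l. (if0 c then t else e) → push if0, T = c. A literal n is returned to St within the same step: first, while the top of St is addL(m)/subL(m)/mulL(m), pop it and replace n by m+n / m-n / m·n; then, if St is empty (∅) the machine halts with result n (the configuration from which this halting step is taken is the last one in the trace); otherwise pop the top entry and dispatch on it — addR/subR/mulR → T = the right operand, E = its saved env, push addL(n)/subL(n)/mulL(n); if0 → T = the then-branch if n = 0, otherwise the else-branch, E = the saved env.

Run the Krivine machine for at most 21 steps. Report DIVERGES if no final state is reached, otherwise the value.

0. ⟨T=(let loop = 5 in ((λx. (x x)) (λx. (x x)))); E=∅; St=∅⟩
1. ⟨T=((λx. (x x)) (λx. (x x))); E={loop↦thunk(5, ∅)}; St=∅⟩
2. ⟨T=(λx. (x x)); E={loop↦thunk(5, ∅)}; St=[thunk]⟩
3. ⟨T=(x x); E={x↦thunk((λx. (x x)), {loop↦thunk(5, ∅)}), loop↦thunk(5, ∅)}; St=∅⟩
4. ⟨T=x; E={x↦thunk((λx. (x x)), {loop↦thunk(5, ∅)}), loop↦thunk(5, ∅)}; St=[thunk]⟩
5. ⟨T=(λx. (x x)); E={loop↦thunk(5, ∅)}; St=[thunk]⟩
6. ⟨T=(x x); E={x↦thunk(x, {x↦thunk((λx. (x x)), {loop↦thunk(5, ∅)}), loop↦thunk(5, ∅)}), loop↦thunk(5, ∅)}; St=∅⟩
7. ⟨T=x; E={x↦thunk(x, {x↦thunk((λx. (x x)), {loop↦thunk(5, ∅)}), loop↦thunk(5, ∅)}), loop↦thunk(5, ∅)}; St=[thunk]⟩
8. ⟨T=x; E={x↦thunk((λx. (x x)), {loop↦thunk(5, ∅)}), loop↦thunk(5, ∅)}; St=[thunk]⟩
9. ⟨T=(λx. (x x)); E={loop↦thunk(5, ∅)}; St=[thunk]⟩
10. ⟨T=(x x); E={x↦thunk(x, {x↦thunk(x, {x↦thunk((λx. (x x)), {loop↦thunk(5, ∅)}), loop↦thunk(5, ∅)}), loop↦thunk(5, ∅)}), loop↦thunk(5, ∅)}; St=∅⟩
11. ⟨T=x; E={x↦thunk(x, {x↦thunk(x, {x↦thunk((λx. (x x)), {loop↦thunk(5, ∅)}), loop↦thunk(5, ∅)}), loop↦thunk(5, ∅)}), loop↦thunk(5, ∅)}; St=[thunk]⟩
12. ⟨T=x; E={x↦thunk(x, {x↦thunk((λx. (x x)), {loop↦thunk(5, ∅)}), loop↦thunk(5, ∅)}), loop↦thunk(5, ∅)}; St=[thunk]⟩
13. ⟨T=x; E={x↦thunk((λx. (x x)), {loop↦thunk(5, ∅)}), loop↦thunk(5, ∅)}; St=[thunk]⟩
14. ⟨T=(λx. (x x)); E={loop↦thunk(5, ∅)}; St=[thunk]⟩
15. ⟨T=(x x); E={x↦thunk(x, {x↦thunk(x, {x↦thunk(x, {x↦thunk((λx. (x x)), {loop↦thunk(5, ∅)}), loop↦thunk(5, ∅)}), loop↦thunk(5, ∅)}), loop↦thunk(5, ∅)}), loop↦thunk(5, ∅)}; St=∅⟩
16. ⟨T=x; E={x↦thunk(x, {x↦thunk(x, {x↦thunk(x, {x↦thunk((λx. (x x)), {loop↦thunk(5, ∅)}), loop↦thunk(5, ∅)}), loop↦thunk(5, ∅)}), loop↦thunk(5, ∅)}), loop↦thunk(5, ∅)}; St=[thunk]⟩
17. ⟨T=x; E={x↦thunk(x, {x↦thunk(x, {x↦thunk((λx. (x x)), {loop↦thunk(5, ∅)}), loop↦thunk(5, ∅)}), loop↦thunk(5, ∅)}), loop↦thunk(5, ∅)}; St=[thunk]⟩
18. ⟨T=x; E={x↦thunk(x, {x↦thunk((λx. (x x)), {loop↦thunk(5, ∅)}), loop↦thunk(5, ∅)}), loop↦thunk(5, ∅)}; St=[thunk]⟩
19. ⟨T=x; E={x↦thunk((λx. (x x)), {loop↦thunk(5, ∅)}), loop↦thunk(5, ∅)}; St=[thunk]⟩
20. ⟨T=(λx. (x x)); E={loop↦thunk(5, ∅)}; St=[thunk]⟩
21. ⟨T=(x x); E={x↦thunk(x, {x↦thunk(x, {x↦thunk(x, {x↦thunk(x, {x↦thunk((λx. (x x)), {loop↦thunk(5, ∅)}), loop↦thunk(5, ∅)}), loop↦thunk(5, ∅)}), loop↦thunk(5, ∅)}), loop↦thunk(5, ∅)}), loop↦thunk(5, ∅)}; St=∅⟩
→ 21 transitions taken and the configuration is still not final: no result within 21 steps

Answer: DIVERGES (no final state within 21 steps)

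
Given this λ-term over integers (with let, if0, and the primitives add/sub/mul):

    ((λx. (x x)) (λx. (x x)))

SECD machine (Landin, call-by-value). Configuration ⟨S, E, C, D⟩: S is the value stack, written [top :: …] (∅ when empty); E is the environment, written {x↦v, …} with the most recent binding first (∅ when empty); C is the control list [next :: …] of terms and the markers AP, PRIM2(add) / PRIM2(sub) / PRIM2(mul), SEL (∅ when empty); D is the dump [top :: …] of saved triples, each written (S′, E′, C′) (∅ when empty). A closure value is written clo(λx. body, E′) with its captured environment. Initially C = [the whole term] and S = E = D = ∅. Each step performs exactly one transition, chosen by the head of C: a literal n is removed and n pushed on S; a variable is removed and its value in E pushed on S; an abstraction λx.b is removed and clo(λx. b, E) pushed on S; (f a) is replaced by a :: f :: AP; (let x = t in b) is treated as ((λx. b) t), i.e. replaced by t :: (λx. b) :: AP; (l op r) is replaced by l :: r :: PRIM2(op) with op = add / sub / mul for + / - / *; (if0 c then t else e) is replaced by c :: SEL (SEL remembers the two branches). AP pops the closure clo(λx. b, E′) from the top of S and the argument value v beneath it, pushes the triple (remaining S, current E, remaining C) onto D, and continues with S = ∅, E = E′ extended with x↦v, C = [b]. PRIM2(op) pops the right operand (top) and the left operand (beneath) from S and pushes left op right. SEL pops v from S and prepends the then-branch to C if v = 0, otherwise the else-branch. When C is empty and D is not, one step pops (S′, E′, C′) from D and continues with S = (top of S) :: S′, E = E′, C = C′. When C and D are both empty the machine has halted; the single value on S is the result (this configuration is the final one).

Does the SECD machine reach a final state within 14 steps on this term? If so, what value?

Answer: DIVERGES (no final state within 14 steps)

Machine steps:
step 0: ⟨S=∅; E=∅; C=[((λx. (x x)) (λx. (x x)))]; D=∅⟩
step 1: ⟨S=∅; E=∅; C=[(λx. (x x)) :: (λx. (x x)) :: AP]; D=∅⟩
step 2: ⟨S=[clo(λx. (x x), ∅)]; E=∅; C=[(λx. (x x)) :: AP]; D=∅⟩
step 3: ⟨S=[clo(λx. (x x), ∅) :: clo(λx. (x x), ∅)]; E=∅; C=[AP]; D=∅⟩
step 4: ⟨S=∅; E={x↦clo(λx. (x x), ∅)}; C=[(x x)]; D=[(∅, ∅, ∅)]⟩
step 5: ⟨S=∅; E={x↦clo(λx. (x x), ∅)}; C=[x :: x :: AP]; D=[(∅, ∅, ∅)]⟩
step 6: ⟨S=[clo(λx. (x x), ∅)]; E={x↦clo(λx. (x x), ∅)}; C=[x :: AP]; D=[(∅, ∅, ∅)]⟩
step 7: ⟨S=[clo(λx. (x x), ∅) :: clo(λx. (x x), ∅)]; E={x↦clo(λx. (x x), ∅)}; C=[AP]; D=[(∅, ∅, ∅)]⟩
step 8: ⟨S=∅; E={x↦clo(λx. (x x), ∅)}; C=[(x x)]; D=[(∅, {x↦clo(λx. (x x), ∅)}, ∅) :: (∅, ∅, ∅)]⟩
step 9: ⟨S=∅; E={x↦clo(λx. (x x), ∅)}; C=[x :: x :: AP]; D=[(∅, {x↦clo(λx. (x x), ∅)}, ∅) :: (∅, ∅, ∅)]⟩
step 10: ⟨S=[clo(λx. (x x), ∅)]; E={x↦clo(λx. (x x), ∅)}; C=[x :: AP]; D=[(∅, {x↦clo(λx. (x x), ∅)}, ∅) :: (∅, ∅, ∅)]⟩
step 11: ⟨S=[clo(λx. (x x), ∅) :: clo(λx. (x x), ∅)]; E={x↦clo(λx. (x x), ∅)}; C=[AP]; D=[(∅, {x↦clo(λx. (x x), ∅)}, ∅) :: (∅, ∅, ∅)]⟩
step 12: ⟨S=∅; E={x↦clo(λx. (x x), ∅)}; C=[(x x)]; D=[(∅, {x↦clo(λx. (x x), ∅)}, ∅) :: (∅, {x↦clo(λx. (x x), ∅)}, ∅) :: (∅, ∅, ∅)]⟩
step 13: ⟨S=∅; E={x↦clo(λx. (x x), ∅)}; C=[x :: x :: AP]; D=[(∅, {x↦clo(λx. (x x), ∅)}, ∅) :: (∅, {x↦clo(λx. (x x), ∅)}, ∅) :: (∅, ∅, ∅)]⟩
step 14: ⟨S=[clo(λx. (x x), ∅)]; E={x↦clo(λx. (x x), ∅)}; C=[x :: AP]; D=[(∅, {x↦clo(λx. (x x), ∅)}, ∅) :: (∅, {x↦clo(λx. (x x), ∅)}, ∅) :: (∅, ∅, ∅)]⟩
→ 14 transitions taken and the configuration is still not final: no result within 14 steps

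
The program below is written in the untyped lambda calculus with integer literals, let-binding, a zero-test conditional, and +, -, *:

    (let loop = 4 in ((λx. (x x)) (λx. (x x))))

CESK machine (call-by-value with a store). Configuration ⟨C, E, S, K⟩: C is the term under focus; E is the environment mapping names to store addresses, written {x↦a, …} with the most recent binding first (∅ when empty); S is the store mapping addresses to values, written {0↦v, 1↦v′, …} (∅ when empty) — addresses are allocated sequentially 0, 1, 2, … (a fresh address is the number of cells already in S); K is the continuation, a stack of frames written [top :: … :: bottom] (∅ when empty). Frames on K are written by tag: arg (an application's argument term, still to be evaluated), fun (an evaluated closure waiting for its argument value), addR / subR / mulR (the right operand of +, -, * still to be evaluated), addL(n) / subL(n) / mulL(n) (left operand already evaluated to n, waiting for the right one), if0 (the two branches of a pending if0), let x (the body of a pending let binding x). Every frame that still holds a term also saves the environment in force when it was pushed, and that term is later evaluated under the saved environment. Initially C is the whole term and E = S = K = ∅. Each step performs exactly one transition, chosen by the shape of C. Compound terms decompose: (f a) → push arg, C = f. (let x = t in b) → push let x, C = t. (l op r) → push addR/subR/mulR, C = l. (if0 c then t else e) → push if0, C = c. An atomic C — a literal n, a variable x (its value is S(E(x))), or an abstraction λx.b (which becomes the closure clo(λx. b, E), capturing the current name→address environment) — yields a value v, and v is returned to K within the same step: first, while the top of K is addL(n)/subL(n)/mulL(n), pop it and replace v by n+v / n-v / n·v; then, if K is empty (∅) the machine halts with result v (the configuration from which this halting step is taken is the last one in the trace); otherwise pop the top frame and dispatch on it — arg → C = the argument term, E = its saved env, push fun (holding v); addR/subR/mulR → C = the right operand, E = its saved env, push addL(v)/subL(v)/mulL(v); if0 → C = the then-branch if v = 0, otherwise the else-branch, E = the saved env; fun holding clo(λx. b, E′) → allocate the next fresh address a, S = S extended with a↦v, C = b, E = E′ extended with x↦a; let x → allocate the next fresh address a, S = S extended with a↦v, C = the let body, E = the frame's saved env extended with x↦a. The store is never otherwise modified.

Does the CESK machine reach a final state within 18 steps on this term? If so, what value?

Answer: DIVERGES (no final state within 18 steps)

Machine steps:
step 0: [C=(let loop = 4 in ((λx. (x x)) (λx. (x x)))) | E=∅ | S=∅ | K=∅]
step 1: [C=4 | E=∅ | S=∅ | K=[let loop]]
step 2: [C=((λx. (x x)) (λx. (x x))) | E={loop↦0} | S={0↦4} | K=∅]
step 3: [C=(λx. (x x)) | E={loop↦0} | S={0↦4} | K=[arg]]
step 4: [C=(λx. (x x)) | E={loop↦0} | S={0↦4} | K=[fun]]
step 5: [C=(x x) | E={x↦1, loop↦0} | S={0↦4, 1↦clo(λx. (x x), {loop↦0})} | K=∅]
step 6: [C=x | E={x↦1, loop↦0} | S={0↦4, 1↦clo(λx. (x x), {loop↦0})} | K=[arg]]
step 7: [C=x | E={x↦1, loop↦0} | S={0↦4, 1↦clo(λx. (x x), {loop↦0})} | K=[fun]]
step 8: [C=(x x) | E={x↦2, loop↦0} | S={0↦4, 1↦clo(λx. (x x), {loop↦0}), 2↦clo(λx. (x x), {loop↦0})} | K=∅]
step 9: [C=x | E={x↦2, loop↦0} | S={0↦4, 1↦clo(λx. (x x), {loop↦0}), 2↦clo(λx. (x x), {loop↦0})} | K=[arg]]
step 10: [C=x | E={x↦2, loop↦0} | S={0↦4, 1↦clo(λx. (x x), {loop↦0}), 2↦clo(λx. (x x), {loop↦0})} | K=[fun]]
step 11: [C=(x x) | E={x↦3, loop↦0} | S={0↦4, 1↦clo(λx. (x x), {loop↦0}), 2↦clo(λx. (x x), {loop↦0}), 3↦clo(λx. (x x), {loop↦0})} | K=∅]
step 12: [C=x | E={x↦3, loop↦0} | S={0↦4, 1↦clo(λx. (x x), {loop↦0}), 2↦clo(λx. (x x), {loop↦0}), 3↦clo(λx. (x x), {loop↦0})} | K=[arg]]
step 13: [C=x | E={x↦3, loop↦0} | S={0↦4, 1↦clo(λx. (x x), {loop↦0}), 2↦clo(λx. (x x), {loop↦0}), 3↦clo(λx. (x x), {loop↦0})} | K=[fun]]
step 14: [C=(x x) | E={x↦4, loop↦0} | S={0↦4, 1↦clo(λx. (x x), {loop↦0}), 2↦clo(λx. (x x), {loop↦0}), 3↦clo(λx. (x x), {loop↦0}), 4↦clo(λx. (x x), {loop↦0})} | K=∅]
step 15: [C=x | E={x↦4, loop↦0} | S={0↦4, 1↦clo(λx. (x x), {loop↦0}), 2↦clo(λx. (x x), {loop↦0}), 3↦clo(λx. (x x), {loop↦0}), 4↦clo(λx. (x x), {loop↦0})} | K=[arg]]
step 16: [C=x | E={x↦4, loop↦0} | S={0↦4, 1↦clo(λx. (x x), {loop↦0}), 2↦clo(λx. (x x), {loop↦0}), 3↦clo(λx. (x x), {loop↦0}), 4↦clo(λx. (x x), {loop↦0})} | K=[fun]]
step 17: [C=(x x) | E={x↦5, loop↦0} | S={0↦4, 1↦clo(λx. (x x), {loop↦0}), 2↦clo(λx. (x x), {loop↦0}), 3↦clo(λx. (x x), {loop↦0}), 4↦clo(λx. (x x), {loop↦0}), 5↦clo(λx. (x x), {loop↦0})} | K=∅]
step 18: [C=x | E={x↦5, loop↦0} | S={0↦4, 1↦clo(λx. (x x), {loop↦0}), 2↦clo(λx. (x x), {loop↦0}), 3↦clo(λx. (x x), {loop↦0}), 4↦clo(λx. (x x), {loop↦0}), 5↦clo(λx. (x x), {loop↦0})} | K=[arg]]
→ 18 transitions taken and the configuration is still not final: no result within 18 steps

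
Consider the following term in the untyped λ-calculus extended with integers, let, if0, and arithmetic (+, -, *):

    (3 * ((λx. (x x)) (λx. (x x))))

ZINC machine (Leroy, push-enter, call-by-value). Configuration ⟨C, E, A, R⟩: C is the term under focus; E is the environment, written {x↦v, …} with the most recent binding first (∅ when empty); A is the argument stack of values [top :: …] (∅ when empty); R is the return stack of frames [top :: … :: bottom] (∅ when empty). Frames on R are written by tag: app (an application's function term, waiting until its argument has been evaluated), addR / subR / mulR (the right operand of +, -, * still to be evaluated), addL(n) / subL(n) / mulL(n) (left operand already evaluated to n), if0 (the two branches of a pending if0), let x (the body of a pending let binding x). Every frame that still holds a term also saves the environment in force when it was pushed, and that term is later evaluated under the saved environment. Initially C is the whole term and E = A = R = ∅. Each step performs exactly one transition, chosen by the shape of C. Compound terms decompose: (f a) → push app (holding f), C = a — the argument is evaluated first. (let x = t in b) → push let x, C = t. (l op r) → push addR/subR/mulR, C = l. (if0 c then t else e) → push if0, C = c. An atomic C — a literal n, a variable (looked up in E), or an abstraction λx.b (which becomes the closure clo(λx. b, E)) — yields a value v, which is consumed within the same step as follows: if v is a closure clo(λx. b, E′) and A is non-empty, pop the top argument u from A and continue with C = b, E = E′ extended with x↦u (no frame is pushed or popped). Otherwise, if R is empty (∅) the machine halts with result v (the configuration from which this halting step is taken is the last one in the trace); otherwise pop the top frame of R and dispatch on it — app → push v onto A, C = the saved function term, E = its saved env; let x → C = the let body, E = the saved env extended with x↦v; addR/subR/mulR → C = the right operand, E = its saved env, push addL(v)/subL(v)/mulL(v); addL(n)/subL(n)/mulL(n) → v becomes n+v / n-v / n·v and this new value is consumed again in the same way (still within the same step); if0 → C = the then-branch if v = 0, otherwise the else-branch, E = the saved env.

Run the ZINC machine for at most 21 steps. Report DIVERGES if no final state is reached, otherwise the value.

Answer: DIVERGES (no final state within 21 steps)

Machine steps:
[0] ⟨C=(3 * ((λx. (x x)) (λx. (x x)))); E=∅; A=∅; R=∅⟩
[1] ⟨C=3; E=∅; A=∅; R=[mulR]⟩
[2] ⟨C=((λx. (x x)) (λx. (x x))); E=∅; A=∅; R=[mulL(3)]⟩
[3] ⟨C=(λx. (x x)); E=∅; A=∅; R=[app :: mulL(3)]⟩
[4] ⟨C=(λx. (x x)); E=∅; A=[clo(λx. (x x), ∅)]; R=[mulL(3)]⟩
[5] ⟨C=(x x); E={x↦clo(λx. (x x), ∅)}; A=∅; R=[mulL(3)]⟩
[6] ⟨C=x; E={x↦clo(λx. (x x), ∅)}; A=∅; R=[app :: mulL(3)]⟩
[7] ⟨C=x; E={x↦clo(λx. (x x), ∅)}; A=[clo(λx. (x x), ∅)]; R=[mulL(3)]⟩
… configuration repeats with period 3 (steps 5–7 recur indefinitely) …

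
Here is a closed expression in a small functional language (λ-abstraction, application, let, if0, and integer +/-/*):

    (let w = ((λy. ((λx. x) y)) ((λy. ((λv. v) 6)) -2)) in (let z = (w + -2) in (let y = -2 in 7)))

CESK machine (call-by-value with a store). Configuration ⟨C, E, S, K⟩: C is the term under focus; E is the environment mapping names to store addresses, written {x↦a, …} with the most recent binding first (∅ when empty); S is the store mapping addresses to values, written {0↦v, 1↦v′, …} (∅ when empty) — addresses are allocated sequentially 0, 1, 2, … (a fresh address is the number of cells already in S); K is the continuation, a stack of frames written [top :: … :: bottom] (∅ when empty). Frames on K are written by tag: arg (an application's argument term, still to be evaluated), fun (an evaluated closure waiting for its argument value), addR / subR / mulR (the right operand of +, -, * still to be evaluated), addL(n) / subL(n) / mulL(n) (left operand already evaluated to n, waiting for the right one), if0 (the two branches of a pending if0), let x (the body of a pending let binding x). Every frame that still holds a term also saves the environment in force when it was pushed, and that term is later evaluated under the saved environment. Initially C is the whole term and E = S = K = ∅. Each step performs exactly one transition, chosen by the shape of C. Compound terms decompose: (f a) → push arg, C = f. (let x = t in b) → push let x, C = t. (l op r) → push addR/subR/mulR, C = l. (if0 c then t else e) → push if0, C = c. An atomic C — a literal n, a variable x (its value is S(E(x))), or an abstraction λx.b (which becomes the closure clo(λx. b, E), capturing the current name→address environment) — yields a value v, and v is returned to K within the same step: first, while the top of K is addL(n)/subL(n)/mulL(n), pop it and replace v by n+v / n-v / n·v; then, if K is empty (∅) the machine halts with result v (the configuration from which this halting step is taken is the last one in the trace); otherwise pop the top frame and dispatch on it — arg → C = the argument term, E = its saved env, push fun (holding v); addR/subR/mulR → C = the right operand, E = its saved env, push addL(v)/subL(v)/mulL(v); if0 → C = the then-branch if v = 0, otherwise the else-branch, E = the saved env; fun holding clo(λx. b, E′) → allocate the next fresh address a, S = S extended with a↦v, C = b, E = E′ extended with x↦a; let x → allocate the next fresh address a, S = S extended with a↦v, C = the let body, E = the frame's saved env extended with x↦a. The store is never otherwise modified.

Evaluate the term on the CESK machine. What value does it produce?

0. [C=(let w = ((λy. ((λx. x) y)) ((λy. ((λv. v) 6)) -2)) in (let z = (w + -2) in (let y = -2 in 7))) | E=∅ | S=∅ | K=∅]
1. [C=((λy. ((λx. x) y)) ((λy. ((λv. v) 6)) -2)) | E=∅ | S=∅ | K=[let w]]
2. [C=(λy. ((λx. x) y)) | E=∅ | S=∅ | K=[arg :: let w]]
3. [C=((λy. ((λv. v) 6)) -2) | E=∅ | S=∅ | K=[fun :: let w]]
4. [C=(λy. ((λv. v) 6)) | E=∅ | S=∅ | K=[arg :: fun :: let w]]
5. [C=-2 | E=∅ | S=∅ | K=[fun :: fun :: let w]]
6. [C=((λv. v) 6) | E={y↦0} | S={0↦-2} | K=[fun :: let w]]
7. [C=(λv. v) | E={y↦0} | S={0↦-2} | K=[arg :: fun :: let w]]
8. [C=6 | E={y↦0} | S={0↦-2} | K=[fun :: fun :: let w]]
9. [C=v | E={v↦1, y↦0} | S={0↦-2, 1↦6} | K=[fun :: let w]]
10. [C=((λx. x) y) | E={y↦2} | S={0↦-2, 1↦6, 2↦6} | K=[let w]]
11. [C=(λx. x) | E={y↦2} | S={0↦-2, 1↦6, 2↦6} | K=[arg :: let w]]
12. [C=y | E={y↦2} | S={0↦-2, 1↦6, 2↦6} | K=[fun :: let w]]
13. [C=x | E={x↦3, y↦2} | S={0↦-2, 1↦6, 2↦6, 3↦6} | K=[let w]]
14. [C=(let z = (w + -2) in (let y = -2 in 7)) | E={w↦4} | S={0↦-2, 1↦6, 2↦6, 3↦6, 4↦6} | K=∅]
15. [C=(w + -2) | E={w↦4} | S={0↦-2, 1↦6, 2↦6, 3↦6, 4↦6} | K=[let z]]
16. [C=w | E={w↦4} | S={0↦-2, 1↦6, 2↦6, 3↦6, 4↦6} | K=[addR :: let z]]
17. [C=-2 | E={w↦4} | S={0↦-2, 1↦6, 2↦6, 3↦6, 4↦6} | K=[addL(6) :: let z]]
18. [C=(let y = -2 in 7) | E={z↦5, w↦4} | S={0↦-2, 1↦6, 2↦6, 3↦6, 4↦6, 5↦4} | K=∅]
19. [C=-2 | E={z↦5, w↦4} | S={0↦-2, 1↦6, 2↦6, 3↦6, 4↦6, 5↦4} | K=[let y]]
20. [C=7 | E={y↦6, z↦5, w↦4} | S={0↦-2, 1↦6, 2↦6, 3↦6, 4↦6, 5↦4, 6↦-2} | K=∅]
→ final value 7

Answer: 7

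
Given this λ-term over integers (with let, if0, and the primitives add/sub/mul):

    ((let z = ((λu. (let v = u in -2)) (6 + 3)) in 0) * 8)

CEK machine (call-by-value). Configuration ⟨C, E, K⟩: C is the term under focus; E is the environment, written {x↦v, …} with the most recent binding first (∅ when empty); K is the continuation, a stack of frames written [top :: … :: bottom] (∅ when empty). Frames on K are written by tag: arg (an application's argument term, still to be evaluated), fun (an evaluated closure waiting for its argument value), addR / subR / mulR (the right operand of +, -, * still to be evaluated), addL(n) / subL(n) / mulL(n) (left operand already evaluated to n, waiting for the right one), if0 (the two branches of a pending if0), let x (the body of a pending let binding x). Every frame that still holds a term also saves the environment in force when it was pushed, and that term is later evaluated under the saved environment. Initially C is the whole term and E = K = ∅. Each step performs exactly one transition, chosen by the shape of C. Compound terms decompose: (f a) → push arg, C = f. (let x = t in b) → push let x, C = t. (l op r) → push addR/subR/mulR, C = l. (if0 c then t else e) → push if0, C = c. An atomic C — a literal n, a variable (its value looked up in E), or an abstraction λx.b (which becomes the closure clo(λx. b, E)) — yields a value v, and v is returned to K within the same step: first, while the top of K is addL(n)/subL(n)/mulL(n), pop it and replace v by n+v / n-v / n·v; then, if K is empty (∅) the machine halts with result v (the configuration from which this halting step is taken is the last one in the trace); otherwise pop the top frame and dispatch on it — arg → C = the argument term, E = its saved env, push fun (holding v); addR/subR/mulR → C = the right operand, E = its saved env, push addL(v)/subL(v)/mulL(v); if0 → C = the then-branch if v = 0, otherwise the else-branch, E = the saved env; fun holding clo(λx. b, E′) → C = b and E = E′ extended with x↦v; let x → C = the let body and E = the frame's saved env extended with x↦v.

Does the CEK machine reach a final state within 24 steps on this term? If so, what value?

step 0: [C=((let z = ((λu. (let v = u in -2)) (6 + 3)) in 0) * 8) | E=∅ | K=∅]
step 1: [C=(let z = ((λu. (let v = u in -2)) (6 + 3)) in 0) | E=∅ | K=[mulR]]
step 2: [C=((λu. (let v = u in -2)) (6 + 3)) | E=∅ | K=[let z :: mulR]]
step 3: [C=(λu. (let v = u in -2)) | E=∅ | K=[arg :: let z :: mulR]]
step 4: [C=(6 + 3) | E=∅ | K=[fun :: let z :: mulR]]
step 5: [C=6 | E=∅ | K=[addR :: fun :: let z :: mulR]]
step 6: [C=3 | E=∅ | K=[addL(6) :: fun :: let z :: mulR]]
step 7: [C=(let v = u in -2) | E={u↦9} | K=[let z :: mulR]]
step 8: [C=u | E={u↦9} | K=[let v :: let z :: mulR]]
step 9: [C=-2 | E={v↦9, u↦9} | K=[let z :: mulR]]
step 10: [C=0 | E={z↦-2} | K=[mulR]]
step 11: [C=8 | E=∅ | K=[mulL(0)]]
→ final value 0

Answer: 0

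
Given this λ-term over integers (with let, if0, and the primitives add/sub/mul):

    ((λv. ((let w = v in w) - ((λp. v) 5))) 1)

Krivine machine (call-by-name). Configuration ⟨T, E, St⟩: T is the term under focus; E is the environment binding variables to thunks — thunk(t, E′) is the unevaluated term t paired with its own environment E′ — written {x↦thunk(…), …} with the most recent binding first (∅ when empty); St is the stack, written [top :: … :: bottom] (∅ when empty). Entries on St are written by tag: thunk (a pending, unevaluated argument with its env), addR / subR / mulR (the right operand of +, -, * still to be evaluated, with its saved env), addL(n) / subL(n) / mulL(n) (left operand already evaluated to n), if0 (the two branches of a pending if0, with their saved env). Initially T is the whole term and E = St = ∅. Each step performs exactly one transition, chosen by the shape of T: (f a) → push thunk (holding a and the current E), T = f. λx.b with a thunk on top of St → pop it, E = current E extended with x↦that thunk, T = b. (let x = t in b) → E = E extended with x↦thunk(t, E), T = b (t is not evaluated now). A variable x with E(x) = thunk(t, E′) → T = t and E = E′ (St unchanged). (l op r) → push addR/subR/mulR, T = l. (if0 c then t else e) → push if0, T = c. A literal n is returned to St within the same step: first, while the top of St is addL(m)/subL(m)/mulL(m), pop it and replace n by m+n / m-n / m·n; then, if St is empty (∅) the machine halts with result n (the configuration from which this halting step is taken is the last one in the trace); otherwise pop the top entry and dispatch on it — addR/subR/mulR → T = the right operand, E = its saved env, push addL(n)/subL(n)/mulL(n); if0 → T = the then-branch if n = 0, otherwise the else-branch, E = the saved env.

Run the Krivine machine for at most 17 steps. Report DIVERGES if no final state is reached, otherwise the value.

Answer: 0

Execution trace:
t=0: <T=((λv. ((let w = v in w) - ((λp. v) 5))) 1), E=∅, St=∅>
t=1: <T=(λv. ((let w = v in w) - ((λp. v) 5))), E=∅, St=[thunk]>
t=2: <T=((let w = v in w) - ((λp. v) 5)), E={v↦thunk(1, ∅)}, St=∅>
t=3: <T=(let w = v in w), E={v↦thunk(1, ∅)}, St=[subR]>
t=4: <T=w, E={w↦thunk(v, {v↦thunk(1, ∅)}), v↦thunk(1, ∅)}, St=[subR]>
t=5: <T=v, E={v↦thunk(1, ∅)}, St=[subR]>
t=6: <T=1, E=∅, St=[subR]>
t=7: <T=((λp. v) 5), E={v↦thunk(1, ∅)}, St=[subL(1)]>
t=8: <T=(λp. v), E={v↦thunk(1, ∅)}, St=[thunk :: subL(1)]>
t=9: <T=v, E={p↦thunk(5, {v↦thunk(1, ∅)}), v↦thunk(1, ∅)}, St=[subL(1)]>
t=10: <T=1, E=∅, St=[subL(1)]>
→ final value 0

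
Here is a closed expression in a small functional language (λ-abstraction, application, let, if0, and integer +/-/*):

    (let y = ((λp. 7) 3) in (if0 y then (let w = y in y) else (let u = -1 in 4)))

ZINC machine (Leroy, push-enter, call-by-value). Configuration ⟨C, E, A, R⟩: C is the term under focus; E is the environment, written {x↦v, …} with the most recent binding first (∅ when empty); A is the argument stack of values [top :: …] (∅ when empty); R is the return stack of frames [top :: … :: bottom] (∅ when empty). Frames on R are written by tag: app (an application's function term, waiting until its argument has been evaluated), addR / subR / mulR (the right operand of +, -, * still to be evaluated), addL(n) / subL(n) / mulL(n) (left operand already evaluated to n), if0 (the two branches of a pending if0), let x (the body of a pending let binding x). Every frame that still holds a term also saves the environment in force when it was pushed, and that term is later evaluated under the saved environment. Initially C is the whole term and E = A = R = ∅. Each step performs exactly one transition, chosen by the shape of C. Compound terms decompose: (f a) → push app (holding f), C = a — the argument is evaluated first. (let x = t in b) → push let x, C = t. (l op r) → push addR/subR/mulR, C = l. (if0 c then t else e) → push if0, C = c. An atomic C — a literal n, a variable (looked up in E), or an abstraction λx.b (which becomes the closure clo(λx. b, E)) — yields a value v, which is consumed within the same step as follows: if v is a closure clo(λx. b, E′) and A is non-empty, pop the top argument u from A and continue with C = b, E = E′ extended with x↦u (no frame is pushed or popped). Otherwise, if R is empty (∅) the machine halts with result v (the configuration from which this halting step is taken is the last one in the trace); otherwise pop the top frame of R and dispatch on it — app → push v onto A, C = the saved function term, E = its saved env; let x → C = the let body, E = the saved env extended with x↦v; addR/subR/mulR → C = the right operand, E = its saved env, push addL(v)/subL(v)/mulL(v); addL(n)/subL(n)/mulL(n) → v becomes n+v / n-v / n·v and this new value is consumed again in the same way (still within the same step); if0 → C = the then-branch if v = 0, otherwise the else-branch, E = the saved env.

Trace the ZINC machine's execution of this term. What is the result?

Answer: 4

Execution trace:
0. [C=(let y = ((λp. 7) 3) in (if0 y then (let w = y in y) else (let u = -1 in 4))) | E=∅ | A=∅ | R=∅]
1. [C=((λp. 7) 3) | E=∅ | A=∅ | R=[let y]]
2. [C=3 | E=∅ | A=∅ | R=[app :: let y]]
3. [C=(λp. 7) | E=∅ | A=[3] | R=[let y]]
4. [C=7 | E={p↦3} | A=∅ | R=[let y]]
5. [C=(if0 y then (let w = y in y) else (let u = -1 in 4)) | E={y↦7} | A=∅ | R=∅]
6. [C=y | E={y↦7} | A=∅ | R=[if0]]
7. [C=(let u = -1 in 4) | E={y↦7} | A=∅ | R=∅]
8. [C=-1 | E={y↦7} | A=∅ | R=[let u]]
9. [C=4 | E={u↦-1, y↦7} | A=∅ | R=∅]
→ final value 4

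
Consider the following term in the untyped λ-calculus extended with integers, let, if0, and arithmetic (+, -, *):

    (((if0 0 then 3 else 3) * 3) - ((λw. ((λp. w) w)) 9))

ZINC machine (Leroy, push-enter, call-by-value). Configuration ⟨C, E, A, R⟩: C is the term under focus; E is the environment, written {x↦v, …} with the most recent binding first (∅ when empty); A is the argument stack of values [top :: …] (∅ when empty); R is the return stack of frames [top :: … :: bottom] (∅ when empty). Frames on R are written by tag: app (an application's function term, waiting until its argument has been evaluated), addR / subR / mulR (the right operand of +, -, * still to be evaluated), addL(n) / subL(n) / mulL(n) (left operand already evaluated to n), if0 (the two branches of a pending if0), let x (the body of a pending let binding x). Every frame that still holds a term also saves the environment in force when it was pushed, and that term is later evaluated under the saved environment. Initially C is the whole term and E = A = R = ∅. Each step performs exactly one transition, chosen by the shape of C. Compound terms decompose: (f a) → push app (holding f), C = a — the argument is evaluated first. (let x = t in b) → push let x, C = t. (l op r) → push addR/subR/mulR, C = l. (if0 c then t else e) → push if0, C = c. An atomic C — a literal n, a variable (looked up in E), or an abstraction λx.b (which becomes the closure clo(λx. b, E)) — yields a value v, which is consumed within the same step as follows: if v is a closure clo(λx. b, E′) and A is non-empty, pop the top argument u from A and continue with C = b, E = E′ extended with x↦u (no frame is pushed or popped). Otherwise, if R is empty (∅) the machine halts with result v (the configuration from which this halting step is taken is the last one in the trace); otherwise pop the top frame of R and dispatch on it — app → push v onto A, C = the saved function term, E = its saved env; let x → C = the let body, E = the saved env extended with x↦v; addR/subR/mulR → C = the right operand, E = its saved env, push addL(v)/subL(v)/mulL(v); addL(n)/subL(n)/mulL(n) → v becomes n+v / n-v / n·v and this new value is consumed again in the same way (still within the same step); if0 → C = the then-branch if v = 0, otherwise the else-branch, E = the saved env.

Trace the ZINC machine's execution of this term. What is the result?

0. <C=(((if0 0 then 3 else 3) * 3) - ((λw. ((λp. w) w)) 9)), E=∅, A=∅, R=∅>
1. <C=((if0 0 then 3 else 3) * 3), E=∅, A=∅, R=[subR]>
2. <C=(if0 0 then 3 else 3), E=∅, A=∅, R=[mulR :: subR]>
3. <C=0, E=∅, A=∅, R=[if0 :: mulR :: subR]>
4. <C=3, E=∅, A=∅, R=[mulR :: subR]>
5. <C=3, E=∅, A=∅, R=[mulL(3) :: subR]>
6. <C=((λw. ((λp. w) w)) 9), E=∅, A=∅, R=[subL(9)]>
7. <C=9, E=∅, A=∅, R=[app :: subL(9)]>
8. <C=(λw. ((λp. w) w)), E=∅, A=[9], R=[subL(9)]>
9. <C=((λp. w) w), E={w↦9}, A=∅, R=[subL(9)]>
10. <C=w, E={w↦9}, A=∅, R=[app :: subL(9)]>
11. <C=(λp. w), E={w↦9}, A=[9], R=[subL(9)]>
12. <C=w, E={p↦9, w↦9}, A=∅, R=[subL(9)]>
→ final value 0

Answer: 0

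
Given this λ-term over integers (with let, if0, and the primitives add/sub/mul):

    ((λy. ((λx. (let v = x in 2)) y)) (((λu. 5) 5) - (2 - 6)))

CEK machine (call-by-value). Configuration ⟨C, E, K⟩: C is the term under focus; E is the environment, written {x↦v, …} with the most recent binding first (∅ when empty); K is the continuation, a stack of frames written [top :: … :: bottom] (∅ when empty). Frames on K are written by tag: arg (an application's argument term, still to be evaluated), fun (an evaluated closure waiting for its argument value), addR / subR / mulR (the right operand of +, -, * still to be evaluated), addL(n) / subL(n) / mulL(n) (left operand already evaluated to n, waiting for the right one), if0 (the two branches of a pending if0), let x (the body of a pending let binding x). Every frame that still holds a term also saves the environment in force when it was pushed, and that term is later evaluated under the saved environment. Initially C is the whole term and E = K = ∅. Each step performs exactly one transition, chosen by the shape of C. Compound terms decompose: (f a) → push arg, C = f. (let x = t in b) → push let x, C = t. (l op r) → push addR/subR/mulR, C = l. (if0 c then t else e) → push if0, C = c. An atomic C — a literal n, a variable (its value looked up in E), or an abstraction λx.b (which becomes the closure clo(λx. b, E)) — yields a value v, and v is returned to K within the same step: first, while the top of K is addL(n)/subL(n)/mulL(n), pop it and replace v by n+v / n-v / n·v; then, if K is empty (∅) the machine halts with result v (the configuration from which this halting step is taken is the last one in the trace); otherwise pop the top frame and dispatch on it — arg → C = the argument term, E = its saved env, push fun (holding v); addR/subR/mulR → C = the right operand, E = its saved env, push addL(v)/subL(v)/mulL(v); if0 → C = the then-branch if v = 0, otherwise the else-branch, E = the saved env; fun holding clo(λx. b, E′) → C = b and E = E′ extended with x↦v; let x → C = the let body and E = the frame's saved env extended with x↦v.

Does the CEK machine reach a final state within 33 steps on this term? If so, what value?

Answer: 2

Execution trace:
[0] ⟨C=((λy. ((λx. (let v = x in 2)) y)) (((λu. 5) 5) - (2 - 6))); E=∅; K=∅⟩
[1] ⟨C=(λy. ((λx. (let v = x in 2)) y)); E=∅; K=[arg]⟩
[2] ⟨C=(((λu. 5) 5) - (2 - 6)); E=∅; K=[fun]⟩
[3] ⟨C=((λu. 5) 5); E=∅; K=[subR :: fun]⟩
[4] ⟨C=(λu. 5); E=∅; K=[arg :: subR :: fun]⟩
[5] ⟨C=5; E=∅; K=[fun :: subR :: fun]⟩
[6] ⟨C=5; E={u↦5}; K=[subR :: fun]⟩
[7] ⟨C=(2 - 6); E=∅; K=[subL(5) :: fun]⟩
[8] ⟨C=2; E=∅; K=[subR :: subL(5) :: fun]⟩
[9] ⟨C=6; E=∅; K=[subL(2) :: subL(5) :: fun]⟩
[10] ⟨C=((λx. (let v = x in 2)) y); E={y↦9}; K=∅⟩
[11] ⟨C=(λx. (let v = x in 2)); E={y↦9}; K=[arg]⟩
[12] ⟨C=y; E={y↦9}; K=[fun]⟩
[13] ⟨C=(let v = x in 2); E={x↦9, y↦9}; K=∅⟩
[14] ⟨C=x; E={x↦9, y↦9}; K=[let v]⟩
[15] ⟨C=2; E={v↦9, x↦9, y↦9}; K=∅⟩
→ final value 2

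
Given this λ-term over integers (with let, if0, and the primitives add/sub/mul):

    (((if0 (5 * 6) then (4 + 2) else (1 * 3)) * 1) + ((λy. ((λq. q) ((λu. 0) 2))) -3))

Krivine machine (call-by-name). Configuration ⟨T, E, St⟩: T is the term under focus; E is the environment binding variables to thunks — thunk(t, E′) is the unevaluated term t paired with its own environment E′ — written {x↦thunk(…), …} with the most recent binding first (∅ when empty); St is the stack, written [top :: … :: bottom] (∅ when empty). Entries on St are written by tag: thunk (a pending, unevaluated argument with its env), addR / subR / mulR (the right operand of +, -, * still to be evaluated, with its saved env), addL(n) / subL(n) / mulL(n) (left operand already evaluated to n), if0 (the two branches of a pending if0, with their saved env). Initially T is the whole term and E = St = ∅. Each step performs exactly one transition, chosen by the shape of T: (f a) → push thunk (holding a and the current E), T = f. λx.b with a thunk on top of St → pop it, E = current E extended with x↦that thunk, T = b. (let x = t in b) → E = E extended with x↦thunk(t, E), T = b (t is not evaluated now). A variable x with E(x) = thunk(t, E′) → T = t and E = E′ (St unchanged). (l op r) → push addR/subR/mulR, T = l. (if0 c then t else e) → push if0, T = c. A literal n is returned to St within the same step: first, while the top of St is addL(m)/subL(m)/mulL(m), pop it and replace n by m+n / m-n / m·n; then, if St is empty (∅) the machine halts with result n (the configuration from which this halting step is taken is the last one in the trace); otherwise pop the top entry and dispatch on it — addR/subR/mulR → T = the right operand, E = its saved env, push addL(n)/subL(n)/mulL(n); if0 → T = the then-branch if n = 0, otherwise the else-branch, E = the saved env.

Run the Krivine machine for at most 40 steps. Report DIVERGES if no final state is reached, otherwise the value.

[0] <T=(((if0 (5 * 6) then (4 + 2) else (1 * 3)) * 1) + ((λy. ((λq. q) ((λu. 0) 2))) -3)), E=∅, St=∅>
[1] <T=((if0 (5 * 6) then (4 + 2) else (1 * 3)) * 1), E=∅, St=[addR]>
[2] <T=(if0 (5 * 6) then (4 + 2) else (1 * 3)), E=∅, St=[mulR :: addR]>
[3] <T=(5 * 6), E=∅, St=[if0 :: mulR :: addR]>
[4] <T=5, E=∅, St=[mulR :: if0 :: mulR :: addR]>
[5] <T=6, E=∅, St=[mulL(5) :: if0 :: mulR :: addR]>
[6] <T=(1 * 3), E=∅, St=[mulR :: addR]>
[7] <T=1, E=∅, St=[mulR :: mulR :: addR]>
[8] <T=3, E=∅, St=[mulL(1) :: mulR :: addR]>
[9] <T=1, E=∅, St=[mulL(3) :: addR]>
[10] <T=((λy. ((λq. q) ((λu. 0) 2))) -3), E=∅, St=[addL(3)]>
[11] <T=(λy. ((λq. q) ((λu. 0) 2))), E=∅, St=[thunk :: addL(3)]>
[12] <T=((λq. q) ((λu. 0) 2)), E={y↦thunk(-3, ∅)}, St=[addL(3)]>
[13] <T=(λq. q), E={y↦thunk(-3, ∅)}, St=[thunk :: addL(3)]>
[14] <T=q, E={q↦thunk(((λu. 0) 2), {y↦thunk(-3, ∅)}), y↦thunk(-3, ∅)}, St=[addL(3)]>
[15] <T=((λu. 0) 2), E={y↦thunk(-3, ∅)}, St=[addL(3)]>
[16] <T=(λu. 0), E={y↦thunk(-3, ∅)}, St=[thunk :: addL(3)]>
[17] <T=0, E={u↦thunk(2, {y↦thunk(-3, ∅)}), y↦thunk(-3, ∅)}, St=[addL(3)]>
→ final value 3

Answer: 3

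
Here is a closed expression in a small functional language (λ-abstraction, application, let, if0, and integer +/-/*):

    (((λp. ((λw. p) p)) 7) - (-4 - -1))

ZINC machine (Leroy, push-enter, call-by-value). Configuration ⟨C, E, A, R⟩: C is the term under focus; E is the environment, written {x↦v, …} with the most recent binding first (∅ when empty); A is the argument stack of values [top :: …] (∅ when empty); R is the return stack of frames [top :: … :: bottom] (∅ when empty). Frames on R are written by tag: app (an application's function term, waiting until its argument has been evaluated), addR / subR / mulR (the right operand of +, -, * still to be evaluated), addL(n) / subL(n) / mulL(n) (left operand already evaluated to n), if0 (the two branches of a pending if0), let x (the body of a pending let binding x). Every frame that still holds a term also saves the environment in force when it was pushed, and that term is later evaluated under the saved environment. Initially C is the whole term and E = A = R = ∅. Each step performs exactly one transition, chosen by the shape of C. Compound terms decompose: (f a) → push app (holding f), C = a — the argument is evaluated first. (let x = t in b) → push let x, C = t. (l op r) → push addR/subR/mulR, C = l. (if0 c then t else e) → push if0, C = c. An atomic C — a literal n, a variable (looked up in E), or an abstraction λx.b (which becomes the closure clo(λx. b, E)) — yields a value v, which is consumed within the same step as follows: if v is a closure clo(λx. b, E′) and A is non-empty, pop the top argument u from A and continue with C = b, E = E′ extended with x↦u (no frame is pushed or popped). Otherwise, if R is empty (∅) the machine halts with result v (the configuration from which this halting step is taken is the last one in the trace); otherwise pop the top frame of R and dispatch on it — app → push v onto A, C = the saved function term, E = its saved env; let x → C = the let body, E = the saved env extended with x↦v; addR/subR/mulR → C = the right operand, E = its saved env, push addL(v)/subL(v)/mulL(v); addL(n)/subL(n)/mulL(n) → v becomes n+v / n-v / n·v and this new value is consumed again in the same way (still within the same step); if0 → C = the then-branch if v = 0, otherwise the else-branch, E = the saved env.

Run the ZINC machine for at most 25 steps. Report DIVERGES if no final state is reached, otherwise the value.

Answer: 10

Machine steps:
0. <C=(((λp. ((λw. p) p)) 7) - (-4 - -1)), E=∅, A=∅, R=∅>
1. <C=((λp. ((λw. p) p)) 7), E=∅, A=∅, R=[subR]>
2. <C=7, E=∅, A=∅, R=[app :: subR]>
3. <C=(λp. ((λw. p) p)), E=∅, A=[7], R=[subR]>
4. <C=((λw. p) p), E={p↦7}, A=∅, R=[subR]>
5. <C=p, E={p↦7}, A=∅, R=[app :: subR]>
6. <C=(λw. p), E={p↦7}, A=[7], R=[subR]>
7. <C=p, E={w↦7, p↦7}, A=∅, R=[subR]>
8. <C=(-4 - -1), E=∅, A=∅, R=[subL(7)]>
9. <C=-4, E=∅, A=∅, R=[subR :: subL(7)]>
10. <C=-1, E=∅, A=∅, R=[subL(-4) :: subL(7)]>
→ final value 10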